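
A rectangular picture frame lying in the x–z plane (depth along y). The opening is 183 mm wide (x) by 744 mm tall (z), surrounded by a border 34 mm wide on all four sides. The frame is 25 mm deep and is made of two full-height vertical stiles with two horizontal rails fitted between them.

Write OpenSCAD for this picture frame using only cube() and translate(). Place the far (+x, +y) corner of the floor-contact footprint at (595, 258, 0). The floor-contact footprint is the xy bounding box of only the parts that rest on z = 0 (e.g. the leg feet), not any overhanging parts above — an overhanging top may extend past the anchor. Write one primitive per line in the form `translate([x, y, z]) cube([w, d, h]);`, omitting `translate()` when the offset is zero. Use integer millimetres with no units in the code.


translate([344, 233, 0]) cube([34, 25, 812]);
translate([561, 233, 0]) cube([34, 25, 812]);
translate([378, 233, 0]) cube([183, 25, 34]);
translate([378, 233, 778]) cube([183, 25, 34]);


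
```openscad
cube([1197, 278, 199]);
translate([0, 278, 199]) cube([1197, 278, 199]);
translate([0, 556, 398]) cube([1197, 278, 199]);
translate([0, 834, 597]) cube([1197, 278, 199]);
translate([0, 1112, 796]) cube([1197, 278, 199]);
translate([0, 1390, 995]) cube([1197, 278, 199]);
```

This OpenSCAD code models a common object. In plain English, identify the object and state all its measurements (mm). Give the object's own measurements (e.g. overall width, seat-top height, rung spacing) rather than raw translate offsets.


A straight staircase of 6 solid steps. Each step is 1197 mm wide (x), 278 mm deep (y, the going) and 199 mm tall (the rise). The first step rests on the floor; each subsequent step sits one going further in +y and one rise higher in +z, directly behind and above the previous step with no overlap.


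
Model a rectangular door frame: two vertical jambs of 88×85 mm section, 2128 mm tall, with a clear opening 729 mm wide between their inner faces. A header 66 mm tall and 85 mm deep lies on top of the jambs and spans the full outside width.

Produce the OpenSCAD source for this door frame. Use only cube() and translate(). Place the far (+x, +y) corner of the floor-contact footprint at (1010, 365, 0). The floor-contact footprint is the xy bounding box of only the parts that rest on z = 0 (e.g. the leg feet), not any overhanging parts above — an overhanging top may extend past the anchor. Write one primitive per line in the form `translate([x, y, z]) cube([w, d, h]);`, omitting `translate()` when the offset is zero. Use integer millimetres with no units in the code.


translate([105, 280, 0]) cube([88, 85, 2128]);
translate([922, 280, 0]) cube([88, 85, 2128]);
translate([105, 280, 2128]) cube([905, 85, 66]);


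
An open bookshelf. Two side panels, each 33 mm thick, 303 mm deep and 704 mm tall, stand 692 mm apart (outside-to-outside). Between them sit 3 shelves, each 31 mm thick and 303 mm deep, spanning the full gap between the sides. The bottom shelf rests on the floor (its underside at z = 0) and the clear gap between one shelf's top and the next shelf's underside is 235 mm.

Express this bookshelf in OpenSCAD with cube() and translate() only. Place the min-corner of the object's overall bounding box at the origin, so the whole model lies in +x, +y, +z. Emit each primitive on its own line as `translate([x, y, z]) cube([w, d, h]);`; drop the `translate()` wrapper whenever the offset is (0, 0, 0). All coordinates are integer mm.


cube([33, 303, 704]);
translate([659, 0, 0]) cube([33, 303, 704]);
translate([33, 0, 0]) cube([626, 303, 31]);
translate([33, 0, 266]) cube([626, 303, 31]);
translate([33, 0, 532]) cube([626, 303, 31]);


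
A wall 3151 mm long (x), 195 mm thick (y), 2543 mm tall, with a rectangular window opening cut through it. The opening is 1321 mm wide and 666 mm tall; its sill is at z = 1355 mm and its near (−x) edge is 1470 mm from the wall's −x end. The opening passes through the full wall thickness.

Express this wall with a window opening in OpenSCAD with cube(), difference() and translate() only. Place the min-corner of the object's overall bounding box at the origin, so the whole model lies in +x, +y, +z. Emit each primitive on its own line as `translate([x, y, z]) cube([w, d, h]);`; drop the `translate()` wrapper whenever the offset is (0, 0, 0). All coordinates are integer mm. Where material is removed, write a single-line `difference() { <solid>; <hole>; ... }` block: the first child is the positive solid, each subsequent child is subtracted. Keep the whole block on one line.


difference() { cube([3151, 195, 2543]); translate([1470, 0, 1355]) cube([1321, 195, 666]); }


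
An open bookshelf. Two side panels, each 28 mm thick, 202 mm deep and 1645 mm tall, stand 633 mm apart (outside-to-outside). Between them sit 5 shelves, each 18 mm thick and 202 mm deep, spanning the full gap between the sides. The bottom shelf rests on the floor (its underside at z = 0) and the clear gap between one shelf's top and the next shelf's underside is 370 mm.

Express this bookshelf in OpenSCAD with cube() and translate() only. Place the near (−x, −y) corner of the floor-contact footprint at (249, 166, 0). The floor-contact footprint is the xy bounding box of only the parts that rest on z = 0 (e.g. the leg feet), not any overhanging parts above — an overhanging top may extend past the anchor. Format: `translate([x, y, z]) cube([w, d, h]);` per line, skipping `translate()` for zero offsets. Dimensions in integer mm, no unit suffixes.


translate([249, 166, 0]) cube([28, 202, 1645]);
translate([854, 166, 0]) cube([28, 202, 1645]);
translate([277, 166, 0]) cube([577, 202, 18]);
translate([277, 166, 388]) cube([577, 202, 18]);
translate([277, 166, 776]) cube([577, 202, 18]);
translate([277, 166, 1164]) cube([577, 202, 18]);
translate([277, 166, 1552]) cube([577, 202, 18]);


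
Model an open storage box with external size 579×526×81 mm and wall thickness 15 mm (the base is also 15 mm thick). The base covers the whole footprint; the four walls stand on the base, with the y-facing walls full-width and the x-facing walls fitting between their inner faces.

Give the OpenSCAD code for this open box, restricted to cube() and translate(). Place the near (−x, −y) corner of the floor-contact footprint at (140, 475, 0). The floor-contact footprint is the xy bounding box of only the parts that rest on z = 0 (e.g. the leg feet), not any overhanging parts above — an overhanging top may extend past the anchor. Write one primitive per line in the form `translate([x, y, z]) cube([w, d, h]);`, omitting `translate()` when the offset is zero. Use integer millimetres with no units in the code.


translate([140, 475, 0]) cube([579, 526, 15]);
translate([140, 475, 15]) cube([579, 15, 66]);
translate([140, 986, 15]) cube([579, 15, 66]);
translate([140, 490, 15]) cube([15, 496, 66]);
translate([704, 490, 15]) cube([15, 496, 66]);


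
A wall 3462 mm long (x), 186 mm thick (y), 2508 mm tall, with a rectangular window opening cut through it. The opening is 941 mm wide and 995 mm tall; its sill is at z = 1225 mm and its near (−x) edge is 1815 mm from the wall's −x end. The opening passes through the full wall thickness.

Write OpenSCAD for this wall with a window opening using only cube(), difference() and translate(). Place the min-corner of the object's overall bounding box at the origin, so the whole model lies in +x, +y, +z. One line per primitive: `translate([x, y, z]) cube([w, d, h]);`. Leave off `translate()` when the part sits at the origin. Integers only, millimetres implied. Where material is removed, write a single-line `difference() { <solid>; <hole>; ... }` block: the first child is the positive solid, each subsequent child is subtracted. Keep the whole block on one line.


difference() { cube([3462, 186, 2508]); translate([1815, 0, 1225]) cube([941, 186, 995]); }


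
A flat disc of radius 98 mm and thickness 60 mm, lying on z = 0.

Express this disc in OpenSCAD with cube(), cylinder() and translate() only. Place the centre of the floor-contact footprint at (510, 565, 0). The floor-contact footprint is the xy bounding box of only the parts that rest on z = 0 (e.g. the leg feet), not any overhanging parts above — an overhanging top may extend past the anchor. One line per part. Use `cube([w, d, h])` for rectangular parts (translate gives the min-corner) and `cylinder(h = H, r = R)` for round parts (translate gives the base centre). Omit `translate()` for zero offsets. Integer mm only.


translate([510, 565, 0]) cylinder(h = 60, r = 98);


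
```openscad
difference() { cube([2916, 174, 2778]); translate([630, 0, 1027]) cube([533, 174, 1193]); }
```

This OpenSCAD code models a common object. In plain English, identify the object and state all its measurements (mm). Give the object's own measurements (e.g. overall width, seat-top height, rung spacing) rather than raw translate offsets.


A wall 2916 mm long (x), 174 mm thick (y), 2778 mm tall, with a rectangular window opening cut through it. The opening is 533 mm wide and 1193 mm tall; its sill is at z = 1027 mm and its near (−x) edge is 630 mm from the wall's −x end. The opening passes through the full wall thickness.


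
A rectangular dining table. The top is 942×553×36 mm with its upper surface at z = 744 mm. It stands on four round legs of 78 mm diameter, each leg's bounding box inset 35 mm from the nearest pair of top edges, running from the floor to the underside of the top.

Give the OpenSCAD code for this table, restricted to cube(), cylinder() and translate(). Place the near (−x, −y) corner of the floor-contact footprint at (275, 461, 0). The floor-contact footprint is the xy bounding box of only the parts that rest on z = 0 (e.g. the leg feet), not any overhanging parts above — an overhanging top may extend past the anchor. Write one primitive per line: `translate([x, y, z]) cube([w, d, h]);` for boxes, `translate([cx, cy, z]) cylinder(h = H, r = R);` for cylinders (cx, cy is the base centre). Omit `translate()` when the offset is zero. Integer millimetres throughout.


translate([240, 426, 708]) cube([942, 553, 36]);
translate([314, 500, 0]) cylinder(h = 708, r = 39);
translate([1108, 500, 0]) cylinder(h = 708, r = 39);
translate([314, 905, 0]) cylinder(h = 708, r = 39);
translate([1108, 905, 0]) cylinder(h = 708, r = 39);


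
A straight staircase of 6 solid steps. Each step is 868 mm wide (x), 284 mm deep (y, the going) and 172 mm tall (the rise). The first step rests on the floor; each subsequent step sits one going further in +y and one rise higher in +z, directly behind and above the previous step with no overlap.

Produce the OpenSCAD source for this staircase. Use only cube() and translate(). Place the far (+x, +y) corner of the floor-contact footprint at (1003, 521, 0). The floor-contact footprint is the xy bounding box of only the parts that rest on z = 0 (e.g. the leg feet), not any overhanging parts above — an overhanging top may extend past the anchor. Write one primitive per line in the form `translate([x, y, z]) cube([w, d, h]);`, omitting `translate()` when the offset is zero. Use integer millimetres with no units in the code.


translate([135, 237, 0]) cube([868, 284, 172]);
translate([135, 521, 172]) cube([868, 284, 172]);
translate([135, 805, 344]) cube([868, 284, 172]);
translate([135, 1089, 516]) cube([868, 284, 172]);
translate([135, 1373, 688]) cube([868, 284, 172]);
translate([135, 1657, 860]) cube([868, 284, 172]);


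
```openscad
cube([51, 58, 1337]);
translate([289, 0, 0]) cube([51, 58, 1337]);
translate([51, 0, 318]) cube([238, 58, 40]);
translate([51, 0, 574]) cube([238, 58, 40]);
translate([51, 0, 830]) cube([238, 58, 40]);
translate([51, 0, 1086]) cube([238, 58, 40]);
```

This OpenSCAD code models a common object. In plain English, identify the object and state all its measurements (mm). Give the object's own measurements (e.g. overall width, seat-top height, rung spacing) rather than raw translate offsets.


A straight ladder. Two 51×58 mm vertical rails, 1337 mm tall, stand 340 mm apart (outside-to-outside) with their front faces coplanar on the −y side. 4 rungs, each 58 mm deep and 40 mm tall, span between the inner faces of the rails, front faces flush with the rails. The lowest rung's underside is at z = 318 mm and rungs are spaced 256 mm apart (underside to underside).


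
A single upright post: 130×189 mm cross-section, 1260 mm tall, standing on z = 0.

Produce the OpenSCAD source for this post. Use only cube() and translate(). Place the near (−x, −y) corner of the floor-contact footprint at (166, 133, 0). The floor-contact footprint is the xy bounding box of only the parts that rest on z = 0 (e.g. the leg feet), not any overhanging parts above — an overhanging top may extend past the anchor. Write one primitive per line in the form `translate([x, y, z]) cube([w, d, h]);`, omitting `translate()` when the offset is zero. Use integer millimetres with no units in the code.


translate([166, 133, 0]) cube([130, 189, 1260]);


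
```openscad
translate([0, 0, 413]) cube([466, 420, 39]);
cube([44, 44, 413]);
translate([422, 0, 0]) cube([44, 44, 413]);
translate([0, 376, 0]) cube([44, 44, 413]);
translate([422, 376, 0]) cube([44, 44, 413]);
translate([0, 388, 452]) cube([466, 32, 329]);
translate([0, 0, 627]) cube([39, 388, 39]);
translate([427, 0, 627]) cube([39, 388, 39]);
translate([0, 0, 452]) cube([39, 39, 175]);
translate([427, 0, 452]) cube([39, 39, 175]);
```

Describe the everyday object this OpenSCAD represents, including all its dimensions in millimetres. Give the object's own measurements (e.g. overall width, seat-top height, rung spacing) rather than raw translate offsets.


A chair. The seat is a 466×420×39 mm slab with its top at z = 452 mm, on four 44×44 mm corner legs (flush with the seat edges, standing on z = 0). A flat backrest 32 mm thick, 329 mm tall, spans the full seat width and rises from the seat top along its +y edge, rear face flush with the rear of the seat. Two armrests of 39×39 mm section run along each side from the seat's front edge to the front of the backrest, top faces 214 mm above the seat top and outer faces flush with the seat's x-edges; a 39×39 mm post under the front of each armrest stands on the seat at the front corner.


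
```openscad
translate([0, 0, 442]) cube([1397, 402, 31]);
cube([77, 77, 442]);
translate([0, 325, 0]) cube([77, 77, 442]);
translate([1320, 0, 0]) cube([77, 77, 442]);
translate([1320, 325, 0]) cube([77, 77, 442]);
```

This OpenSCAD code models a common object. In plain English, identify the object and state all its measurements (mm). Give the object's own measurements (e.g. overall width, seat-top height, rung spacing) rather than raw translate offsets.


A long wooden bench with a 1397 mm (x) × 402 mm (y) seat, 31 mm thick, its top surface 473 mm above the floor. Four 77 mm square legs at the seat corners, flush with the edges, run from z = 0 to the seat underside.


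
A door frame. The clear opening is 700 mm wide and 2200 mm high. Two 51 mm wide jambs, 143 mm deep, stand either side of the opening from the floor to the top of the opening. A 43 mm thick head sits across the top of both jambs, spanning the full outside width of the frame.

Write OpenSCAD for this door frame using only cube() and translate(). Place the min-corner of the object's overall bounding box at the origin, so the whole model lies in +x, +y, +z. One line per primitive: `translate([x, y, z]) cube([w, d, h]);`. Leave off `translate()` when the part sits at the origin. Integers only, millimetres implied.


cube([51, 143, 2200]);
translate([751, 0, 0]) cube([51, 143, 2200]);
translate([0, 0, 2200]) cube([802, 143, 43]);


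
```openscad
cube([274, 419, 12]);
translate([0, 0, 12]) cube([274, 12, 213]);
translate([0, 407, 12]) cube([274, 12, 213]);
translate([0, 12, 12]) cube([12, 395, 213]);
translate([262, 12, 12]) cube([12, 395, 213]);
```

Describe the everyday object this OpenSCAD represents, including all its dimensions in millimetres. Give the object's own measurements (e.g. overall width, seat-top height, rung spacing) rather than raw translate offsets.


An open-topped rectangular box: outside dimensions 274×419×225 mm, with a uniform wall and base thickness of 12 mm. The base is a full 274×419 slab on the floor; four walls sit on top of the base. The front and back walls (the −y and +y sides) span the full width; the two side walls fit between them.


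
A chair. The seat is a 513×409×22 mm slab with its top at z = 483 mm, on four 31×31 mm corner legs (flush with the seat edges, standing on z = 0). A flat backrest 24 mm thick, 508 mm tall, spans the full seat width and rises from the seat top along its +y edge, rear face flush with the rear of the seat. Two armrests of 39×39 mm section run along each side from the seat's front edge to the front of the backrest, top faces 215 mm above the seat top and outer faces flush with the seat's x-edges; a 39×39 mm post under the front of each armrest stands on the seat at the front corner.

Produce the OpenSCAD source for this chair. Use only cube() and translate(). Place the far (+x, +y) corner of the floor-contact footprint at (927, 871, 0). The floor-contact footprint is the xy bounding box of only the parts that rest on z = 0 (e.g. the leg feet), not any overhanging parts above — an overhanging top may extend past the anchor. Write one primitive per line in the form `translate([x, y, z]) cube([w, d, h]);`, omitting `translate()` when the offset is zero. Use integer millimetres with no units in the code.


translate([414, 462, 461]) cube([513, 409, 22]);
translate([414, 462, 0]) cube([31, 31, 461]);
translate([896, 462, 0]) cube([31, 31, 461]);
translate([414, 840, 0]) cube([31, 31, 461]);
translate([896, 840, 0]) cube([31, 31, 461]);
translate([414, 847, 483]) cube([513, 24, 508]);
translate([414, 462, 659]) cube([39, 385, 39]);
translate([888, 462, 659]) cube([39, 385, 39]);
translate([414, 462, 483]) cube([39, 39, 176]);
translate([888, 462, 483]) cube([39, 39, 176]);


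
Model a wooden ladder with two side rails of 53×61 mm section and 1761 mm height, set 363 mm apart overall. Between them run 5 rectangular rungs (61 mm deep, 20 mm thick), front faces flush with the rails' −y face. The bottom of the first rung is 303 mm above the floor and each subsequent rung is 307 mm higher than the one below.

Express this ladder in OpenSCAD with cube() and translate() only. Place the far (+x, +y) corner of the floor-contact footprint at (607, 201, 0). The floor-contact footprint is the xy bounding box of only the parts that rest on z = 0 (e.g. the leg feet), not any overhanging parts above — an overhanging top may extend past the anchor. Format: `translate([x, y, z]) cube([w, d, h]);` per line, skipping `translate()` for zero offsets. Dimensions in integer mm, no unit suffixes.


translate([244, 140, 0]) cube([53, 61, 1761]);
translate([554, 140, 0]) cube([53, 61, 1761]);
translate([297, 140, 303]) cube([257, 61, 20]);
translate([297, 140, 610]) cube([257, 61, 20]);
translate([297, 140, 917]) cube([257, 61, 20]);
translate([297, 140, 1224]) cube([257, 61, 20]);
translate([297, 140, 1531]) cube([257, 61, 20]);


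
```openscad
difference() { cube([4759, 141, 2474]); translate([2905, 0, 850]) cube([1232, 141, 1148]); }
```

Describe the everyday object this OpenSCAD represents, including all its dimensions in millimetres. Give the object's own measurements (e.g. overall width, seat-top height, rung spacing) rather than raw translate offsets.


A wall 4759 mm long (x), 141 mm thick (y), 2474 mm tall, with a rectangular window opening cut through it. The opening is 1232 mm wide and 1148 mm tall; its sill is at z = 850 mm and its near (−x) edge is 2905 mm from the wall's −x end. The opening passes through the full wall thickness.


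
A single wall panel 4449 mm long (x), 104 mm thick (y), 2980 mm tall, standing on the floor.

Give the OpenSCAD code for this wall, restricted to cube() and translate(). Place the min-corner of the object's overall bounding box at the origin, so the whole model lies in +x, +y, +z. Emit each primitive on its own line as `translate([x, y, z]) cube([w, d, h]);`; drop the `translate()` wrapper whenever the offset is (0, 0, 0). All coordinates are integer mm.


cube([4449, 104, 2980]);


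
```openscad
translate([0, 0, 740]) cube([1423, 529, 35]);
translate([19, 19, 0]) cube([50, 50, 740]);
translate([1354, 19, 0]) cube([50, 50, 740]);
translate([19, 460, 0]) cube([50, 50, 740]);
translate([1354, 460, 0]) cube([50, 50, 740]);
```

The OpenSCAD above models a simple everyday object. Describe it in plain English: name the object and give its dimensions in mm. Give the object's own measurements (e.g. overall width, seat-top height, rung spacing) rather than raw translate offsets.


A rectangular dining table. The top is 1423×529×35 mm with its upper surface at z = 775 mm. It stands on four 50×50 mm square legs, each inset 19 mm from the nearest pair of top edges, running from the floor to the underside of the top.


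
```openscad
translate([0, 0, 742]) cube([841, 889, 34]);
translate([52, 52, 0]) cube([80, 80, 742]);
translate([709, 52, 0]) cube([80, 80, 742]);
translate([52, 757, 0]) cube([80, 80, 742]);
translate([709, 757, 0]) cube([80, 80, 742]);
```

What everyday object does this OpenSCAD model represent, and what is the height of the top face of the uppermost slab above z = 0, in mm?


A table. The table height is 776 mm.

A 841×889×34 slab sits at z = 742 on four 80 mm square posts — a table. The top surface is at 742 + 34 = 776 mm.


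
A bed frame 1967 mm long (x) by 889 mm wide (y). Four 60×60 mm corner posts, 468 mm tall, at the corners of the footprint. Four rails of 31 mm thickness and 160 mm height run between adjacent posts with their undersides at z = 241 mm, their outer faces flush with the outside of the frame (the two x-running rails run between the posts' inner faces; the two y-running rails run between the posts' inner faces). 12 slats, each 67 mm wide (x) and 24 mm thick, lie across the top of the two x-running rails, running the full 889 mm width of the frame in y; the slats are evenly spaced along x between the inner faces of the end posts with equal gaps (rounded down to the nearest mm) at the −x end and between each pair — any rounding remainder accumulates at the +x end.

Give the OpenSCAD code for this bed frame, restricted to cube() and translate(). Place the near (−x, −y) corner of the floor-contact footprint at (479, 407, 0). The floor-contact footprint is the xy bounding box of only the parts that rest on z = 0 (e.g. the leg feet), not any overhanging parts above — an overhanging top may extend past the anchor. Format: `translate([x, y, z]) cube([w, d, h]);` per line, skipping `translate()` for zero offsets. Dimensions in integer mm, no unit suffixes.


translate([479, 407, 0]) cube([60, 60, 468]);
translate([479, 1236, 0]) cube([60, 60, 468]);
translate([2386, 407, 0]) cube([60, 60, 468]);
translate([2386, 1236, 0]) cube([60, 60, 468]);
translate([539, 407, 241]) cube([1847, 31, 160]);
translate([539, 1265, 241]) cube([1847, 31, 160]);
translate([479, 467, 241]) cube([31, 769, 160]);
translate([2415, 467, 241]) cube([31, 769, 160]);
translate([619, 407, 401]) cube([67, 889, 24]);
translate([766, 407, 401]) cube([67, 889, 24]);
translate([913, 407, 401]) cube([67, 889, 24]);
translate([1060, 407, 401]) cube([67, 889, 24]);
translate([1207, 407, 401]) cube([67, 889, 24]);
translate([1354, 407, 401]) cube([67, 889, 24]);
translate([1501, 407, 401]) cube([67, 889, 24]);
translate([1648, 407, 401]) cube([67, 889, 24]);
translate([1795, 407, 401]) cube([67, 889, 24]);
translate([1942, 407, 401]) cube([67, 889, 24]);
translate([2089, 407, 401]) cube([67, 889, 24]);
translate([2236, 407, 401]) cube([67, 889, 24]);


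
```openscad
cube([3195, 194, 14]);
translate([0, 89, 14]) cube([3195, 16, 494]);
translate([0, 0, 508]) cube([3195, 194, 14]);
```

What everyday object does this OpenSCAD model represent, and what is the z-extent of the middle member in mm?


An I-beam. The web height is 494 mm.

Two wide flanges with a thin centred web — an I-beam. Overall 522 mm minus two 14 mm flanges gives a web of 522 − 2·14 = 494 mm.


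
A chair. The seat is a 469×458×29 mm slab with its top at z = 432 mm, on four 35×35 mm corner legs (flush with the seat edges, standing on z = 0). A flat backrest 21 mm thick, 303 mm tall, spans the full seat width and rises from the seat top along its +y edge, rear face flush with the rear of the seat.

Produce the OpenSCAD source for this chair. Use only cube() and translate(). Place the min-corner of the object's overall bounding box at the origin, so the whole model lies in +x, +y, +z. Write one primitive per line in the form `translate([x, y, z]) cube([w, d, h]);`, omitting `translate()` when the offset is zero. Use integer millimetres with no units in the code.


translate([0, 0, 403]) cube([469, 458, 29]);
cube([35, 35, 403]);
translate([434, 0, 0]) cube([35, 35, 403]);
translate([0, 423, 0]) cube([35, 35, 403]);
translate([434, 423, 0]) cube([35, 35, 403]);
translate([0, 437, 432]) cube([469, 21, 303]);


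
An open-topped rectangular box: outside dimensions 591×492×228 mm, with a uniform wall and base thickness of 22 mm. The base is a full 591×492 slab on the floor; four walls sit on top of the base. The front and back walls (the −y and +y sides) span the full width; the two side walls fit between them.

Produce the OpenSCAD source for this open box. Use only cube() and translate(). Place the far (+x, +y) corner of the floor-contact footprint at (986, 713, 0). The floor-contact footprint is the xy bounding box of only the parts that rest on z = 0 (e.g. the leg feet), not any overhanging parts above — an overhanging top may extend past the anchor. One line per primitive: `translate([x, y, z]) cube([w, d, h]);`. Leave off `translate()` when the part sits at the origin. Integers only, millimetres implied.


translate([395, 221, 0]) cube([591, 492, 22]);
translate([395, 221, 22]) cube([591, 22, 206]);
translate([395, 691, 22]) cube([591, 22, 206]);
translate([395, 243, 22]) cube([22, 448, 206]);
translate([964, 243, 22]) cube([22, 448, 206]);


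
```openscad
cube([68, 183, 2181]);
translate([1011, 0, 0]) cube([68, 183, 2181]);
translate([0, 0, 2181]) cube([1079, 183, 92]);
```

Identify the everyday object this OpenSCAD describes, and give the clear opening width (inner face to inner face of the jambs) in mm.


A door frame. The clear opening width is 943 mm.

Two 2181 mm tall posts with a header on top — a door frame. The left jamb is 68 mm wide at x = 0; the right jamb starts at x = 1011. The clear opening is 1011 − 68 = 943 mm.


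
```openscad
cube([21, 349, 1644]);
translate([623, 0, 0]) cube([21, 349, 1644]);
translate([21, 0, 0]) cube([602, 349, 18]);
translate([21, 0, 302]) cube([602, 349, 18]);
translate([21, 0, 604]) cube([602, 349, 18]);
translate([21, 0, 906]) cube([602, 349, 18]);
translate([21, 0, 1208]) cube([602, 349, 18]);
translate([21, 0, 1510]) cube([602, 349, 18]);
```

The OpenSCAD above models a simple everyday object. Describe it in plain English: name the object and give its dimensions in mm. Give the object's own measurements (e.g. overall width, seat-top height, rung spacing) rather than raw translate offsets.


An open bookshelf. Two side panels, each 21 mm thick, 349 mm deep and 1644 mm tall, stand 644 mm apart (outside-to-outside). Between them sit 6 shelves, each 18 mm thick and 349 mm deep, spanning the full gap between the sides. The bottom shelf rests on the floor (its underside at z = 0) and the clear gap between one shelf's top and the next shelf's underside is 284 mm.


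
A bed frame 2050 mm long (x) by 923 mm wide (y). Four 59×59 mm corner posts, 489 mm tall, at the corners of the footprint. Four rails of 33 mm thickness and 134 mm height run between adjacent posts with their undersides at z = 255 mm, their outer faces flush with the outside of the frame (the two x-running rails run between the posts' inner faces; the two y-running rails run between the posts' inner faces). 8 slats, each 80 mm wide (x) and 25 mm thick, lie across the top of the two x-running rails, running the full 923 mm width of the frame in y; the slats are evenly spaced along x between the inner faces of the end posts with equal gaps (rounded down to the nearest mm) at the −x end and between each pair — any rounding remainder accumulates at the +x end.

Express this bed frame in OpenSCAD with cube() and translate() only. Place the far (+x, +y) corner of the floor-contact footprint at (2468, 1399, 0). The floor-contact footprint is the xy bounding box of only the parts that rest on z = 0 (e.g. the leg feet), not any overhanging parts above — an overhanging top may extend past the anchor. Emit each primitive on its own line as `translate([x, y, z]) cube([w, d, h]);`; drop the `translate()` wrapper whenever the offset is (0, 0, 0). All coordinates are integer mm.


translate([418, 476, 0]) cube([59, 59, 489]);
translate([418, 1340, 0]) cube([59, 59, 489]);
translate([2409, 476, 0]) cube([59, 59, 489]);
translate([2409, 1340, 0]) cube([59, 59, 489]);
translate([477, 476, 255]) cube([1932, 33, 134]);
translate([477, 1366, 255]) cube([1932, 33, 134]);
translate([418, 535, 255]) cube([33, 805, 134]);
translate([2435, 535, 255]) cube([33, 805, 134]);
translate([620, 476, 389]) cube([80, 923, 25]);
translate([843, 476, 389]) cube([80, 923, 25]);
translate([1066, 476, 389]) cube([80, 923, 25]);
translate([1289, 476, 389]) cube([80, 923, 25]);
translate([1512, 476, 389]) cube([80, 923, 25]);
translate([1735, 476, 389]) cube([80, 923, 25]);
translate([1958, 476, 389]) cube([80, 923, 25]);
translate([2181, 476, 389]) cube([80, 923, 25]);


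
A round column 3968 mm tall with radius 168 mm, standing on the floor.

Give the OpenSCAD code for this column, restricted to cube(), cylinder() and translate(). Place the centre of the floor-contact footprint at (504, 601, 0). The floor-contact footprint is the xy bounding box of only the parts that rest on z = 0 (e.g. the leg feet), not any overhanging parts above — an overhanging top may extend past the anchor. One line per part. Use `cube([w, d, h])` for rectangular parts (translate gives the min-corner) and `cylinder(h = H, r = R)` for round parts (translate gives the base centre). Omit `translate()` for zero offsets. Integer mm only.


translate([504, 601, 0]) cylinder(h = 3968, r = 168);


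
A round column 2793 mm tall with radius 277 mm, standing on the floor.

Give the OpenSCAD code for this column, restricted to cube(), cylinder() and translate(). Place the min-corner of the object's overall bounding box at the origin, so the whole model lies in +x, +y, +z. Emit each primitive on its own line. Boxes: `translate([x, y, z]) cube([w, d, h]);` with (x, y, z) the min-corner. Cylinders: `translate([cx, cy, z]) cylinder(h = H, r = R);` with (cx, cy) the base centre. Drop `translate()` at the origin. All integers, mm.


translate([277, 277, 0]) cylinder(h = 2793, r = 277);


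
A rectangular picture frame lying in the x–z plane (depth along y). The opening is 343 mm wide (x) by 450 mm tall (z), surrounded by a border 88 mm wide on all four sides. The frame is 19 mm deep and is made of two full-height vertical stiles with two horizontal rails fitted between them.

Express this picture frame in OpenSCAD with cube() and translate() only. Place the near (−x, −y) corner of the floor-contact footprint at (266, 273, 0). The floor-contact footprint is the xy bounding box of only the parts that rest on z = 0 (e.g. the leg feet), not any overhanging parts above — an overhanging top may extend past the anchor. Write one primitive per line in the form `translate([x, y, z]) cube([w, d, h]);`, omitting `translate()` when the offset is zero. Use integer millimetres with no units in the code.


translate([266, 273, 0]) cube([88, 19, 626]);
translate([697, 273, 0]) cube([88, 19, 626]);
translate([354, 273, 0]) cube([343, 19, 88]);
translate([354, 273, 538]) cube([343, 19, 88]);


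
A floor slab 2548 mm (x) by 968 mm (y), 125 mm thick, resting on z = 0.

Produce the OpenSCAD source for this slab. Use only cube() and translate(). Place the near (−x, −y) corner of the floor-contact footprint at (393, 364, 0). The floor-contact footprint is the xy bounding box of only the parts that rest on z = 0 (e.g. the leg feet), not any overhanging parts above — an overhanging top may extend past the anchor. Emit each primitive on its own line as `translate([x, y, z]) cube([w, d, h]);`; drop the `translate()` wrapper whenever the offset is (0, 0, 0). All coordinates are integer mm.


translate([393, 364, 0]) cube([2548, 968, 125]);


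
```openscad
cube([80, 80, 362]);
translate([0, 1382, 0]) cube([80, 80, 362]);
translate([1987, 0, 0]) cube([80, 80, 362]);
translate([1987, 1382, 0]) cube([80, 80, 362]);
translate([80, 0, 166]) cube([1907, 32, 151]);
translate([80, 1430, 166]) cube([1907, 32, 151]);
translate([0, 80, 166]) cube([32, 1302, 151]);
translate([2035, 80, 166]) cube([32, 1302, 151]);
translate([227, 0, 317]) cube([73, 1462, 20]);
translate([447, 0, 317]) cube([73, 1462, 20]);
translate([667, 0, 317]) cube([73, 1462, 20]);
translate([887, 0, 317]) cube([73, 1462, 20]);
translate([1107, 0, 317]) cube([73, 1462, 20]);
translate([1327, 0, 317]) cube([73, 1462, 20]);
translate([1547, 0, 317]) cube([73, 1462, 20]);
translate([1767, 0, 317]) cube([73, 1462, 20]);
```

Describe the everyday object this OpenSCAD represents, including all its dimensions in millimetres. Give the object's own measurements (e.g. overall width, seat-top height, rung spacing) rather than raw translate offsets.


A bed frame 2067 mm long (x) by 1462 mm wide (y). Four 80×80 mm corner posts, 362 mm tall, at the corners of the footprint. Four rails of 32 mm thickness and 151 mm height run between adjacent posts with their undersides at z = 166 mm, their outer faces flush with the outside of the frame (the two x-running rails run between the posts' inner faces; the two y-running rails run between the posts' inner faces). 8 slats, each 73 mm wide (x) and 20 mm thick, lie across the top of the two x-running rails, running the full 1462 mm width of the frame in y; along x they sit between the end posts with a 147 mm gap after the −x posts and between neighbouring slats and before the +x posts.


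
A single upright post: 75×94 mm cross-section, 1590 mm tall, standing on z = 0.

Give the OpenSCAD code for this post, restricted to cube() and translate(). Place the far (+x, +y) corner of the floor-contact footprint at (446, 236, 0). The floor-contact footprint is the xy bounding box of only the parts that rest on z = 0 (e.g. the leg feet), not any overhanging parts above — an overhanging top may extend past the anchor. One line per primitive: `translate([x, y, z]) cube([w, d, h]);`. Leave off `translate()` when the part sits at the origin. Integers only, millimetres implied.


translate([371, 142, 0]) cube([75, 94, 1590]);


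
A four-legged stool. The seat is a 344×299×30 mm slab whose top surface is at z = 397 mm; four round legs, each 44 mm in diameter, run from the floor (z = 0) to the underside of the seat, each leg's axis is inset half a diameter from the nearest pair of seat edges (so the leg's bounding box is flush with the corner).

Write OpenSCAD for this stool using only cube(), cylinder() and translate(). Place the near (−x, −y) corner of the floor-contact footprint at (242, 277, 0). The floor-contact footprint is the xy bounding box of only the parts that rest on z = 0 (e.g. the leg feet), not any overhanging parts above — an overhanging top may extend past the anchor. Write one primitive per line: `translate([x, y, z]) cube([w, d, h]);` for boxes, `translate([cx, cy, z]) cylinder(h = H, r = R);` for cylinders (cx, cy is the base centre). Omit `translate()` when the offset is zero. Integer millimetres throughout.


translate([242, 277, 367]) cube([344, 299, 30]);
translate([264, 299, 0]) cylinder(h = 367, r = 22);
translate([564, 299, 0]) cylinder(h = 367, r = 22);
translate([264, 554, 0]) cylinder(h = 367, r = 22);
translate([564, 554, 0]) cylinder(h = 367, r = 22);


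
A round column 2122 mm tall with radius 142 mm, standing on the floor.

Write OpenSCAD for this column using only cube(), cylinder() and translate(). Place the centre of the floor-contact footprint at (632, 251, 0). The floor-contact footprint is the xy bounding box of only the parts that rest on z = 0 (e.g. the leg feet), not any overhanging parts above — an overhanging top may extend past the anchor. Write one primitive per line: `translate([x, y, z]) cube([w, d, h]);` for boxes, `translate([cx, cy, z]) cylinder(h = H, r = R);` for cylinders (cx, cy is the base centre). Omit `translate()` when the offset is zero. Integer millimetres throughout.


translate([632, 251, 0]) cylinder(h = 2122, r = 142);


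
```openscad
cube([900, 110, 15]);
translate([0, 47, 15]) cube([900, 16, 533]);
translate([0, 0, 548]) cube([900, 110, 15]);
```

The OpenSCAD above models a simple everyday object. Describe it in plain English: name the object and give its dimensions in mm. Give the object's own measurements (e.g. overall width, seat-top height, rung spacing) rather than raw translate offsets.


An I-beam lying along x, 900 mm long. Overall section height 563 mm. Two flanges 110 mm wide (y) and 15 mm thick, one on the floor and one at the top; a web 16 mm thick runs between them, centred on the flange width.


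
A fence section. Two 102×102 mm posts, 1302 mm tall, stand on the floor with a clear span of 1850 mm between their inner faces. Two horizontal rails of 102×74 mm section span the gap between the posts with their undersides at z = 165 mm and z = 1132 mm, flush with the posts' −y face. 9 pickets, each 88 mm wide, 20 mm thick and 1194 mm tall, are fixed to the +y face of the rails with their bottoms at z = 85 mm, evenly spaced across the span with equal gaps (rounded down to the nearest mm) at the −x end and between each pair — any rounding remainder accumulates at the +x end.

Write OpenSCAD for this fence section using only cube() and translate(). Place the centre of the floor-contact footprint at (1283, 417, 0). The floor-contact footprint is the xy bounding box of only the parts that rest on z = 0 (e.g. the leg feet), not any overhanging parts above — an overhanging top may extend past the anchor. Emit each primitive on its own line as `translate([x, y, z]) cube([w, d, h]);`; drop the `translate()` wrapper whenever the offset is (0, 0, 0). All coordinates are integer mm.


translate([256, 366, 0]) cube([102, 102, 1302]);
translate([2208, 366, 0]) cube([102, 102, 1302]);
translate([358, 366, 165]) cube([1850, 102, 74]);
translate([358, 366, 1132]) cube([1850, 102, 74]);
translate([463, 468, 85]) cube([88, 20, 1194]);
translate([656, 468, 85]) cube([88, 20, 1194]);
translate([849, 468, 85]) cube([88, 20, 1194]);
translate([1042, 468, 85]) cube([88, 20, 1194]);
translate([1235, 468, 85]) cube([88, 20, 1194]);
translate([1428, 468, 85]) cube([88, 20, 1194]);
translate([1621, 468, 85]) cube([88, 20, 1194]);
translate([1814, 468, 85]) cube([88, 20, 1194]);
translate([2007, 468, 85]) cube([88, 20, 1194]);


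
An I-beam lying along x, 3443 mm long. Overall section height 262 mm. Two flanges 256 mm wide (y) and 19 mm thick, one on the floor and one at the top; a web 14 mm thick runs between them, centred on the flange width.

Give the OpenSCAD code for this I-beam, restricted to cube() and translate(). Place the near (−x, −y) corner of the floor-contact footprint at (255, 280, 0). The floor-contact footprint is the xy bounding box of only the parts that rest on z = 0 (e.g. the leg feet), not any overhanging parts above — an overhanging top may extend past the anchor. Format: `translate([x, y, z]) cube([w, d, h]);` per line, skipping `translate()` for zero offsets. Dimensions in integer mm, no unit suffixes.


translate([255, 280, 0]) cube([3443, 256, 19]);
translate([255, 401, 19]) cube([3443, 14, 224]);
translate([255, 280, 243]) cube([3443, 256, 19]);


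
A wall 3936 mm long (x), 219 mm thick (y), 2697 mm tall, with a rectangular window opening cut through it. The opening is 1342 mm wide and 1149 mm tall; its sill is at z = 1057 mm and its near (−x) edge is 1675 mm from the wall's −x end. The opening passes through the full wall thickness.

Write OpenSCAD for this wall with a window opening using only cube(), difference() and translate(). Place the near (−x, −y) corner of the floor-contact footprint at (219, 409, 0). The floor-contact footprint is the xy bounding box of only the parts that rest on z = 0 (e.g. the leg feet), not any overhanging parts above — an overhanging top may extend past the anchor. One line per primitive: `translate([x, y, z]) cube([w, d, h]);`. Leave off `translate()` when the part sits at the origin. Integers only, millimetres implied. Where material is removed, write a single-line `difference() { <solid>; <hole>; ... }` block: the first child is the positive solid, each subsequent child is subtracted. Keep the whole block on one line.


difference() { translate([219, 409, 0]) cube([3936, 219, 2697]); translate([1894, 409, 1057]) cube([1342, 219, 1149]); }
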